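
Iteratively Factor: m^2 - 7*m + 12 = (m - 4)*(m - 3)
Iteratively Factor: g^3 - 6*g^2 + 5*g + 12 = (g + 1)*(g^2 - 7*g + 12) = (g - 4)*(g + 1)*(g - 3)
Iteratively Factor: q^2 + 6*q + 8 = (q + 2)*(q + 4)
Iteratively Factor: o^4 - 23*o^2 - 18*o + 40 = (o - 5)*(o^3 + 5*o^2 + 2*o - 8) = (o - 5)*(o + 4)*(o^2 + o - 2) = (o - 5)*(o + 2)*(o + 4)*(o - 1)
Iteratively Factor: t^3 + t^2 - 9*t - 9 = (t + 1)*(t^2 - 9) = (t + 1)*(t + 3)*(t - 3)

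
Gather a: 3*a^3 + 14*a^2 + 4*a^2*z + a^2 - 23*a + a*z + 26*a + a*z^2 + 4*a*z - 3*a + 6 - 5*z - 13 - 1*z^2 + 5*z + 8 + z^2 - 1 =3*a^3 + a^2*(4*z + 15) + a*(z^2 + 5*z)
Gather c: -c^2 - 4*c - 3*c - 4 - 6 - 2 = -c^2 - 7*c - 12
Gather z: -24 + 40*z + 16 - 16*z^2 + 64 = -16*z^2 + 40*z + 56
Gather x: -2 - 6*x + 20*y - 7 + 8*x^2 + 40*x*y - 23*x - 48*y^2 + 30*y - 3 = 8*x^2 + x*(40*y - 29) - 48*y^2 + 50*y - 12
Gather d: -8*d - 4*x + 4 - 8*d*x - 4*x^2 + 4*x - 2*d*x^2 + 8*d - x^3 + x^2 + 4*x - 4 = d*(-2*x^2 - 8*x) - x^3 - 3*x^2 + 4*x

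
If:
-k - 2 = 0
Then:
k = -2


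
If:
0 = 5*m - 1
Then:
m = 1/5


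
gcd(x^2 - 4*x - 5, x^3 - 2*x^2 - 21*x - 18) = x + 1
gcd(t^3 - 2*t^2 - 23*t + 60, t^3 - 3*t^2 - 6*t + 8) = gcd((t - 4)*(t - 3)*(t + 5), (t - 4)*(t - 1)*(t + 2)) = t - 4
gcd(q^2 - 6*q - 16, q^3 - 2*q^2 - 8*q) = q + 2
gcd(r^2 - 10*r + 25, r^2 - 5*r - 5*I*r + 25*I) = r - 5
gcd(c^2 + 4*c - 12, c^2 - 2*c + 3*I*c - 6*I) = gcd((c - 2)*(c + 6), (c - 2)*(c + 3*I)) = c - 2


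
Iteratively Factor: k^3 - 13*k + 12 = (k - 3)*(k^2 + 3*k - 4) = (k - 3)*(k + 4)*(k - 1)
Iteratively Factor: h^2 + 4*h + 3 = (h + 1)*(h + 3)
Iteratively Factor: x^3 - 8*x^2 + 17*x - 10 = (x - 1)*(x^2 - 7*x + 10) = (x - 5)*(x - 1)*(x - 2)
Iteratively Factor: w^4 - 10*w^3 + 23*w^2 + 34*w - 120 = (w - 4)*(w^3 - 6*w^2 - w + 30) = (w - 5)*(w - 4)*(w^2 - w - 6) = (w - 5)*(w - 4)*(w + 2)*(w - 3)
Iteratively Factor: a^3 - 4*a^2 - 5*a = (a - 5)*(a^2 + a) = (a - 5)*(a + 1)*(a)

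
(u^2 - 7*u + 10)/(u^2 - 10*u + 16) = (u - 5)/(u - 8)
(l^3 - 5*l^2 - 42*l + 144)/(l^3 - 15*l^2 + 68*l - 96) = (l + 6)/(l - 4)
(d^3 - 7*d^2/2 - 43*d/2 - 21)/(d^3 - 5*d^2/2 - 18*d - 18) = (d - 7)/(d - 6)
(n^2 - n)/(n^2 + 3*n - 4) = n/(n + 4)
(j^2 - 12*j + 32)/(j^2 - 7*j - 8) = (j - 4)/(j + 1)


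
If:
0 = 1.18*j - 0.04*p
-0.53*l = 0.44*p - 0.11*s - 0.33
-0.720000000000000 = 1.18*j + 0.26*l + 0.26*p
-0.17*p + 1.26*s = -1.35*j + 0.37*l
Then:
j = -0.40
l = 10.81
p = -11.77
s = 2.01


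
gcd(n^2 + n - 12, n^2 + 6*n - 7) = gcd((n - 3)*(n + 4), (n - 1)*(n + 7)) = 1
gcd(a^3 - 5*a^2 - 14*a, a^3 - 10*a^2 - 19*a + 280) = a - 7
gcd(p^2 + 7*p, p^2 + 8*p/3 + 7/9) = 1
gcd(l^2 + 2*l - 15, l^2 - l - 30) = l + 5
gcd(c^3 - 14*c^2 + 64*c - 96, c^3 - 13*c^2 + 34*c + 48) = c - 6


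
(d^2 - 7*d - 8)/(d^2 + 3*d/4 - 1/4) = 4*(d - 8)/(4*d - 1)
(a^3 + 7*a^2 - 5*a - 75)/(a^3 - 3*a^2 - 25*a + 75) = (a + 5)/(a - 5)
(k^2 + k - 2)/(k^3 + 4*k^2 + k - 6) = 1/(k + 3)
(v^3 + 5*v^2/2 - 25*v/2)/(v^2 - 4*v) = (2*v^2 + 5*v - 25)/(2*(v - 4))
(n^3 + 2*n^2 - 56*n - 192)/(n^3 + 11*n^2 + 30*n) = (n^2 - 4*n - 32)/(n*(n + 5))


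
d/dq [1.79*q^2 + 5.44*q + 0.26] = 3.58*q + 5.44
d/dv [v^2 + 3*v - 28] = 2*v + 3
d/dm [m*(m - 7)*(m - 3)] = 3*m^2 - 20*m + 21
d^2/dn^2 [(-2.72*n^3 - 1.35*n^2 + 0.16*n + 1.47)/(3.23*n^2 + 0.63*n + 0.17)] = (-2.8421709430404e-14*n^5 + 9.660726*n^3 + 94.718016*n^2 + 16.949034*n - 0.55977)/(33.698267*n^6 + 19.718181*n^5 + 9.16674*n^4 + 2.325645*n^3 + 0.48246*n^2 + 0.054621*n + 0.004913)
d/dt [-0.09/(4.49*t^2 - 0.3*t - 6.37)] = (0.8082*t - 0.027)/(-4.49*t^2 + 0.3*t + 6.37)^2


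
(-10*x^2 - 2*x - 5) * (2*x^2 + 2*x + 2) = -20*x^4 - 24*x^3 - 34*x^2 - 14*x - 10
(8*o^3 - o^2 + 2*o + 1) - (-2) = 8*o^3 - o^2 + 2*o + 3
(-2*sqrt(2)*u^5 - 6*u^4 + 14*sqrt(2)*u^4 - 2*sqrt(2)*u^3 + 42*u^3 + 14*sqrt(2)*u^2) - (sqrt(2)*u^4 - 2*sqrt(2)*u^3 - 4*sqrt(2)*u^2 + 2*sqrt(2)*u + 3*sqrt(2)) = -2*sqrt(2)*u^5 - 6*u^4 + 13*sqrt(2)*u^4 + 42*u^3 + 18*sqrt(2)*u^2 - 2*sqrt(2)*u - 3*sqrt(2)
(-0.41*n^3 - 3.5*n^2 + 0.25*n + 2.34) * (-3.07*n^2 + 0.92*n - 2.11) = 1.2587*n^5 + 10.3678*n^4 - 3.1224*n^3 + 0.431200000000001*n^2 + 1.6253*n - 4.9374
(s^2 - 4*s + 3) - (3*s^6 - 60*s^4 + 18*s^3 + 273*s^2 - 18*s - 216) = -3*s^6 + 60*s^4 - 18*s^3 - 272*s^2 + 14*s + 219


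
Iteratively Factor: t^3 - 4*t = (t + 2)*(t^2 - 2*t) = (t - 2)*(t + 2)*(t)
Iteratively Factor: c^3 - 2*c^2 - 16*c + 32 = (c - 2)*(c^2 - 16) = (c - 2)*(c + 4)*(c - 4)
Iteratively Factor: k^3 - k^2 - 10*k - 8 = (k + 1)*(k^2 - 2*k - 8) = (k - 4)*(k + 1)*(k + 2)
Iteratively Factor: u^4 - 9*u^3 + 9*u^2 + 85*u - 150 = (u - 5)*(u^3 - 4*u^2 - 11*u + 30) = (u - 5)^2*(u^2 + u - 6) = (u - 5)^2*(u - 2)*(u + 3)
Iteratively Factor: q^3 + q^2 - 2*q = (q + 2)*(q^2 - q) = q*(q + 2)*(q - 1)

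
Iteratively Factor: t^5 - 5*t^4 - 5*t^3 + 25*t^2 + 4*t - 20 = (t + 2)*(t^4 - 7*t^3 + 9*t^2 + 7*t - 10) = (t - 1)*(t + 2)*(t^3 - 6*t^2 + 3*t + 10) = (t - 5)*(t - 1)*(t + 2)*(t^2 - t - 2) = (t - 5)*(t - 2)*(t - 1)*(t + 2)*(t + 1)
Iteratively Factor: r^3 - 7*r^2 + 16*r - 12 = (r - 2)*(r^2 - 5*r + 6) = (r - 2)^2*(r - 3)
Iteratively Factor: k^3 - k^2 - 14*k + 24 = (k - 3)*(k^2 + 2*k - 8) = (k - 3)*(k - 2)*(k + 4)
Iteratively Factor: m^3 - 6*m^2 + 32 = (m - 4)*(m^2 - 2*m - 8) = (m - 4)*(m + 2)*(m - 4)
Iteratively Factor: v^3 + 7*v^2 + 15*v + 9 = (v + 3)*(v^2 + 4*v + 3) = (v + 3)^2*(v + 1)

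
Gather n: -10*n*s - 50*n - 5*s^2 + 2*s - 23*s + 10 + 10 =n*(-10*s - 50) - 5*s^2 - 21*s + 20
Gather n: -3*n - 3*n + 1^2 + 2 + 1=4 - 6*n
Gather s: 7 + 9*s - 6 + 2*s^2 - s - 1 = 2*s^2 + 8*s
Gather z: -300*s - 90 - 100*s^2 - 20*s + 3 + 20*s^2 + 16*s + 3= -80*s^2 - 304*s - 84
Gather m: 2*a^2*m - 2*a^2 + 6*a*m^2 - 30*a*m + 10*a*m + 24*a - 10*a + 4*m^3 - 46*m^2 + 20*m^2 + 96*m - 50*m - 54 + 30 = -2*a^2 + 14*a + 4*m^3 + m^2*(6*a - 26) + m*(2*a^2 - 20*a + 46) - 24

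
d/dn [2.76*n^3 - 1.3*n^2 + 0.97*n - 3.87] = 8.28*n^2 - 2.6*n + 0.97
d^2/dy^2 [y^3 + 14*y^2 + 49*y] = 6*y + 28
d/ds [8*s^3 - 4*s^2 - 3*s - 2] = 24*s^2 - 8*s - 3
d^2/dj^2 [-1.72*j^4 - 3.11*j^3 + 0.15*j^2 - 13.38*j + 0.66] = -20.64*j^2 - 18.66*j + 0.3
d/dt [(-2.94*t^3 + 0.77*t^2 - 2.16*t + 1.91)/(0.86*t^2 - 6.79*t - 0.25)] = (-2.5284*t^4 + 39.9252*t^3 - 1.1657*t^2 - 3.6702*t + 13.5089)/(0.7396*t^4 - 11.6788*t^3 + 45.6741*t^2 + 3.395*t + 0.0625)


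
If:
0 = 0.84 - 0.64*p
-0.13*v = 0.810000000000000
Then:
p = 1.31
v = -6.23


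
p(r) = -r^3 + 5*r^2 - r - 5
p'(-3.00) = -58.00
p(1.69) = 2.76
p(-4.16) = 157.68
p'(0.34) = 2.05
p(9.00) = -338.00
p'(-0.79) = -10.77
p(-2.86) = 62.15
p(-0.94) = 1.19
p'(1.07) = 6.27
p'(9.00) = -154.00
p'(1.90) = 7.17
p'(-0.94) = -13.05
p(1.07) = -1.57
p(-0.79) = -0.60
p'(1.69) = 7.33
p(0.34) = -4.80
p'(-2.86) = -54.14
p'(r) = -3*r^2 + 10*r - 1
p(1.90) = 4.29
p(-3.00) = 70.00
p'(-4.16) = -94.52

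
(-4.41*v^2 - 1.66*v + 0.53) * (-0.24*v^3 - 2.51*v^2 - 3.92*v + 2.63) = 1.0584*v^5 + 11.4675*v^4 + 21.3266*v^3 - 6.4214*v^2 - 6.4434*v + 1.3939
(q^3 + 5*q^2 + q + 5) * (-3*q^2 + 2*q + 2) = -3*q^5 - 13*q^4 + 9*q^3 - 3*q^2 + 12*q + 10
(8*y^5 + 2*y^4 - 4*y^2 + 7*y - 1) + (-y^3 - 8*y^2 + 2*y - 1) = 8*y^5 + 2*y^4 - y^3 - 12*y^2 + 9*y - 2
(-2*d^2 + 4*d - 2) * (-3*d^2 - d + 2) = 6*d^4 - 10*d^3 - 2*d^2 + 10*d - 4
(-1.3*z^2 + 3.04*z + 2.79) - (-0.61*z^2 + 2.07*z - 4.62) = -0.69*z^2 + 0.97*z + 7.41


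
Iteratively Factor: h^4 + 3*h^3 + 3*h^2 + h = (h)*(h^3 + 3*h^2 + 3*h + 1) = h*(h + 1)*(h^2 + 2*h + 1) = h*(h + 1)^2*(h + 1)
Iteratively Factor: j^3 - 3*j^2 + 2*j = (j - 2)*(j^2 - j) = j*(j - 2)*(j - 1)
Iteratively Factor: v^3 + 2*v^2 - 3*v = (v - 1)*(v^2 + 3*v) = (v - 1)*(v + 3)*(v)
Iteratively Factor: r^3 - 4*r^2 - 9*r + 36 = (r - 4)*(r^2 - 9) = (r - 4)*(r - 3)*(r + 3)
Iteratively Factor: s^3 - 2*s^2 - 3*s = (s)*(s^2 - 2*s - 3) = s*(s + 1)*(s - 3)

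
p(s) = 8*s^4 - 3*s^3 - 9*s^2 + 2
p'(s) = 32*s^3 - 9*s^2 - 18*s = s*(32*s^2 - 9*s - 18)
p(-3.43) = 1124.48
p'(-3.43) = -1335.46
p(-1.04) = 5.00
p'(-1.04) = -27.01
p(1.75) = 33.39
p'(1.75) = 112.44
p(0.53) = -0.34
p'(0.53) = -7.30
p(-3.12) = 763.57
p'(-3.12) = -1003.33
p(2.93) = 438.88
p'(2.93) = 674.92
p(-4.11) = 2341.00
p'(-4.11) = -2299.70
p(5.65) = 7325.98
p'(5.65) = 5382.59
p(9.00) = 49574.00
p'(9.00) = 22437.00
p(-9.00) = 53948.00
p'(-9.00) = -23895.00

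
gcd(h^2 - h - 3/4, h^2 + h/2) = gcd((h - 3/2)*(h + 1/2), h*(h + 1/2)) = h + 1/2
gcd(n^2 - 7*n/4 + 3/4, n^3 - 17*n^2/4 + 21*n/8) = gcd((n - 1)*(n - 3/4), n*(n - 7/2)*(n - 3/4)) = n - 3/4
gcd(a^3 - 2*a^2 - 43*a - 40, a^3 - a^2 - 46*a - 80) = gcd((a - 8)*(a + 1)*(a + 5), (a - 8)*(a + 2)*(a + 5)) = a^2 - 3*a - 40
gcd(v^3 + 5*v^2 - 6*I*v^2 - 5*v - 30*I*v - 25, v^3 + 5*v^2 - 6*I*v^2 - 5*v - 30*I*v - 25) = v^3 + v^2*(5 - 6*I) + v*(-5 - 30*I) - 25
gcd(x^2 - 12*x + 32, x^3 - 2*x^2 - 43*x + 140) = x - 4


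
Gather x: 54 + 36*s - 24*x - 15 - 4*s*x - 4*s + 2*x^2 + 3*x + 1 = 32*s + 2*x^2 + x*(-4*s - 21) + 40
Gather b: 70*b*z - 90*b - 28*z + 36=b*(70*z - 90) - 28*z + 36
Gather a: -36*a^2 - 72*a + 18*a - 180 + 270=-36*a^2 - 54*a + 90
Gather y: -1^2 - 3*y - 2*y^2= -2*y^2 - 3*y - 1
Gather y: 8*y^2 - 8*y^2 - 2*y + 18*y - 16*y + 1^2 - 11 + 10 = 0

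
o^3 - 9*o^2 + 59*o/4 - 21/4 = (o - 7)*(o - 3/2)*(o - 1/2)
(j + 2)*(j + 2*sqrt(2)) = j^2 + 2*j + 2*sqrt(2)*j + 4*sqrt(2)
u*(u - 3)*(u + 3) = u^3 - 9*u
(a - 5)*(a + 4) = a^2 - a - 20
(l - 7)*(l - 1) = l^2 - 8*l + 7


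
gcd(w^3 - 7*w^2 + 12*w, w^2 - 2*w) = w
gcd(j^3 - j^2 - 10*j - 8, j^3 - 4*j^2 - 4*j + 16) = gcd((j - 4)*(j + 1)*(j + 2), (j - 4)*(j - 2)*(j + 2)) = j^2 - 2*j - 8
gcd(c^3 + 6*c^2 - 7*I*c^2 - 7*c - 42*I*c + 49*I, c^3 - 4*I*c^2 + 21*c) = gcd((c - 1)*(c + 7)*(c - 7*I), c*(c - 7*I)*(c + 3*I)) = c - 7*I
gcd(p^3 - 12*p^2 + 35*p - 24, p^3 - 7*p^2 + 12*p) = p - 3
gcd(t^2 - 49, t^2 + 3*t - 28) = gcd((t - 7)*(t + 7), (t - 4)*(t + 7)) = t + 7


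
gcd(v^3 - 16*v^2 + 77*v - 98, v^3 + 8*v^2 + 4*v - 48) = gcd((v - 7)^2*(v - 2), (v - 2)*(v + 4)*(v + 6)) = v - 2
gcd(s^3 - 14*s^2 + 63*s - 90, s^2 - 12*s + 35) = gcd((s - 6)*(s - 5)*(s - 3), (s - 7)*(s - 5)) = s - 5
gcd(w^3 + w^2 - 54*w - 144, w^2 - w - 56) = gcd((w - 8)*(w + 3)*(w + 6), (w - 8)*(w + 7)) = w - 8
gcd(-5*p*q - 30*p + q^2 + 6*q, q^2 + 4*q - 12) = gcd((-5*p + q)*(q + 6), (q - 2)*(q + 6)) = q + 6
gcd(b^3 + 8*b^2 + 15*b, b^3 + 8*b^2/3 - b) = b^2 + 3*b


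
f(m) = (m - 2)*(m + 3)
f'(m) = 2*m + 1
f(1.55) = -2.05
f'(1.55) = 4.10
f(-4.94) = 13.46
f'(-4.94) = -8.88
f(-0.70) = -6.21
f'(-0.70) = -0.40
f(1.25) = -3.19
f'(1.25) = 3.50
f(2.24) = 1.26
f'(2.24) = 5.48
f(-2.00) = -4.00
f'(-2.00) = -3.00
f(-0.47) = -6.25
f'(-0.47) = 0.06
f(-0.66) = -6.22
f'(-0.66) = -0.32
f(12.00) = 150.00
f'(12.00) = 25.00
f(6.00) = 36.00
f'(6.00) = 13.00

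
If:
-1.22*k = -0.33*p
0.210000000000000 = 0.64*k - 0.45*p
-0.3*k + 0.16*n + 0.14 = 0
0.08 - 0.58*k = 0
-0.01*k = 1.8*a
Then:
No Solution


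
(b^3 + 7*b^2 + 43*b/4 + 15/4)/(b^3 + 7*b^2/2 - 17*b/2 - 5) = (b + 3/2)/(b - 2)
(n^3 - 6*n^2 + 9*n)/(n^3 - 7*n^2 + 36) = n*(n - 3)/(n^2 - 4*n - 12)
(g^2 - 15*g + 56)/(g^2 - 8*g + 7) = (g - 8)/(g - 1)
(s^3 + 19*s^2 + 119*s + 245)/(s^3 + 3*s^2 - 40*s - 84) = (s^2 + 12*s + 35)/(s^2 - 4*s - 12)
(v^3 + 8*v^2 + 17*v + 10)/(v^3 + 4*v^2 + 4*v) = (v^2 + 6*v + 5)/(v*(v + 2))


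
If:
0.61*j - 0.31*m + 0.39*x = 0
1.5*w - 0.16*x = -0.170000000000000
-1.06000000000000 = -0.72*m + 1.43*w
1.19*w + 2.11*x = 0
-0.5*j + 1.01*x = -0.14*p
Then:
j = 0.60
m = 1.26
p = 1.71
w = -0.11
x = 0.06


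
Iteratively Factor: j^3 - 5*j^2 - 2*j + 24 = (j + 2)*(j^2 - 7*j + 12) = (j - 4)*(j + 2)*(j - 3)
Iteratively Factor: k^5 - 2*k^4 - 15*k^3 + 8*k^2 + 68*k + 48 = (k + 2)*(k^4 - 4*k^3 - 7*k^2 + 22*k + 24) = (k - 3)*(k + 2)*(k^3 - k^2 - 10*k - 8) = (k - 3)*(k + 1)*(k + 2)*(k^2 - 2*k - 8) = (k - 3)*(k + 1)*(k + 2)^2*(k - 4)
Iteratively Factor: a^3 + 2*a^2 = (a + 2)*(a^2) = a*(a + 2)*(a)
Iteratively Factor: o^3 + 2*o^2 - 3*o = (o - 1)*(o^2 + 3*o) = o*(o - 1)*(o + 3)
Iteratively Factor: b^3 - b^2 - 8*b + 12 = (b - 2)*(b^2 + b - 6) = (b - 2)^2*(b + 3)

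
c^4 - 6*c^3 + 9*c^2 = c^2*(c - 3)^2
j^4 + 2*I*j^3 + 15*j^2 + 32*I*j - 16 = (j - 4*I)*(j + I)^2*(j + 4*I)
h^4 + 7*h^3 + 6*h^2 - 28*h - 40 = (h - 2)*(h + 2)^2*(h + 5)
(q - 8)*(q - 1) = q^2 - 9*q + 8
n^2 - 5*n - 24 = (n - 8)*(n + 3)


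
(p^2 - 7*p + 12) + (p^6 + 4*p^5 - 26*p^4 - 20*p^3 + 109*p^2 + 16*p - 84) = p^6 + 4*p^5 - 26*p^4 - 20*p^3 + 110*p^2 + 9*p - 72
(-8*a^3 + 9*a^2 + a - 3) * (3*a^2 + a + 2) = -24*a^5 + 19*a^4 - 4*a^3 + 10*a^2 - a - 6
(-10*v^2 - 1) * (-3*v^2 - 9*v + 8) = 30*v^4 + 90*v^3 - 77*v^2 + 9*v - 8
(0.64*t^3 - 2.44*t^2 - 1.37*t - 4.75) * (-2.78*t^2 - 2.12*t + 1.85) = -1.7792*t^5 + 5.4264*t^4 + 10.1654*t^3 + 11.5954*t^2 + 7.5355*t - 8.7875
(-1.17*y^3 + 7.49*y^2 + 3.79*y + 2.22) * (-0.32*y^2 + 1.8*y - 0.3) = 0.3744*y^5 - 4.5028*y^4 + 12.6202*y^3 + 3.8646*y^2 + 2.859*y - 0.666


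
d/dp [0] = 0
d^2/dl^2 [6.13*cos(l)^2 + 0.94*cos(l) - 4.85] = -0.94*cos(l) - 12.26*cos(2*l)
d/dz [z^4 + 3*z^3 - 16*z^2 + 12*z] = 4*z^3 + 9*z^2 - 32*z + 12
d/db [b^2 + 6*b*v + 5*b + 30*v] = 2*b + 6*v + 5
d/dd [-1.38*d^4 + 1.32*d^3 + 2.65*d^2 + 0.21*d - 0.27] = -5.52*d^3 + 3.96*d^2 + 5.3*d + 0.21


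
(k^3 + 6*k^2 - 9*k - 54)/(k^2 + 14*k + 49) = (k^3 + 6*k^2 - 9*k - 54)/(k^2 + 14*k + 49)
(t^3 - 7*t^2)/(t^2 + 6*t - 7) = t^2*(t - 7)/(t^2 + 6*t - 7)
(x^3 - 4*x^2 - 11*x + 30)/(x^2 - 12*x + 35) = (x^2 + x - 6)/(x - 7)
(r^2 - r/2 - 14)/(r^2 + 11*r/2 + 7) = (r - 4)/(r + 2)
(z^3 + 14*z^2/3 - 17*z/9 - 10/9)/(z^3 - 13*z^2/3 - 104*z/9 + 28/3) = (3*z^2 + 16*z + 5)/(3*z^2 - 11*z - 42)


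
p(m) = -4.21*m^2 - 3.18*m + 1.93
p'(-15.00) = 123.12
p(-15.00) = -897.62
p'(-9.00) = 72.60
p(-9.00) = -310.46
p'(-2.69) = 19.47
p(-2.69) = -19.98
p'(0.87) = -10.51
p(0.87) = -4.02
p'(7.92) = -69.87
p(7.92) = -287.33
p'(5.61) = -50.42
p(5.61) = -148.41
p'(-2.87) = 20.99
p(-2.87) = -23.62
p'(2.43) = -23.64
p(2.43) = -30.66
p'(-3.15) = 23.34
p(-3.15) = -29.83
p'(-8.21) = 65.95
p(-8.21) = -255.73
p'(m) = -8.42*m - 3.18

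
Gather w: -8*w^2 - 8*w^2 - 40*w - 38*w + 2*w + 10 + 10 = -16*w^2 - 76*w + 20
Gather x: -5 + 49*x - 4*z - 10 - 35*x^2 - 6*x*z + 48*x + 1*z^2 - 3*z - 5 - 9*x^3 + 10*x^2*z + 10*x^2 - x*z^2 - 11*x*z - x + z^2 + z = -9*x^3 + x^2*(10*z - 25) + x*(-z^2 - 17*z + 96) + 2*z^2 - 6*z - 20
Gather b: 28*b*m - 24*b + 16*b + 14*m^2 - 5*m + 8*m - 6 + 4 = b*(28*m - 8) + 14*m^2 + 3*m - 2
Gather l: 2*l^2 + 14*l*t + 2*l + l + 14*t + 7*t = 2*l^2 + l*(14*t + 3) + 21*t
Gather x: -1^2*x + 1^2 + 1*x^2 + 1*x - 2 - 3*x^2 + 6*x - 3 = -2*x^2 + 6*x - 4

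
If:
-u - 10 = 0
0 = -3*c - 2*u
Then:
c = 20/3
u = -10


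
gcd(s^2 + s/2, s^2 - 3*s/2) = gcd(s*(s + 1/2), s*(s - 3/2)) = s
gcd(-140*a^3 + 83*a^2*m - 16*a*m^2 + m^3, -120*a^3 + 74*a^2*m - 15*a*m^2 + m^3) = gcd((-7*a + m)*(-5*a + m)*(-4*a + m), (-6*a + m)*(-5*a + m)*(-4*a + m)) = 20*a^2 - 9*a*m + m^2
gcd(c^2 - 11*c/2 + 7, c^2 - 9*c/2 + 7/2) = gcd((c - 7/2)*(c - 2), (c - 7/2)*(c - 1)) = c - 7/2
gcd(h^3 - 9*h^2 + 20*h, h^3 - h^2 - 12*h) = h^2 - 4*h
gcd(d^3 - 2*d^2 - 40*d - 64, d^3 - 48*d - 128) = d^2 - 4*d - 32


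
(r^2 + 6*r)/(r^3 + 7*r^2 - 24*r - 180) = r/(r^2 + r - 30)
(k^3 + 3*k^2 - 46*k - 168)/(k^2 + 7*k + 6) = (k^2 - 3*k - 28)/(k + 1)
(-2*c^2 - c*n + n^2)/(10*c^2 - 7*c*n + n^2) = (-c - n)/(5*c - n)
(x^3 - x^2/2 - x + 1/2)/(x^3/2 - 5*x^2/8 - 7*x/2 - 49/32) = 16*(-2*x^3 + x^2 + 2*x - 1)/(-16*x^3 + 20*x^2 + 112*x + 49)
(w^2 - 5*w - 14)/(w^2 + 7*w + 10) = (w - 7)/(w + 5)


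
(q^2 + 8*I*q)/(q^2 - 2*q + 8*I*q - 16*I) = q/(q - 2)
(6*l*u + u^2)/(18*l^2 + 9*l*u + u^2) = u/(3*l + u)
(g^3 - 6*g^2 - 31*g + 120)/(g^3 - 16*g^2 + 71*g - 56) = (g^2 + 2*g - 15)/(g^2 - 8*g + 7)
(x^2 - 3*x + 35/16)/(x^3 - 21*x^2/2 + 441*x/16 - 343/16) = (4*x - 5)/(4*x^2 - 35*x + 49)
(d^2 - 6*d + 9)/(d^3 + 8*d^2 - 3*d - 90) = (d - 3)/(d^2 + 11*d + 30)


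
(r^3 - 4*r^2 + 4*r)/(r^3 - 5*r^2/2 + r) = 2*(r - 2)/(2*r - 1)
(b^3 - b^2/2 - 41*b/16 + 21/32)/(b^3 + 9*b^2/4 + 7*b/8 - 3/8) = (b - 7/4)/(b + 1)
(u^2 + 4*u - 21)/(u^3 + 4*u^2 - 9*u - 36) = (u + 7)/(u^2 + 7*u + 12)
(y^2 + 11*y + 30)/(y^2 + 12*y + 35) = (y + 6)/(y + 7)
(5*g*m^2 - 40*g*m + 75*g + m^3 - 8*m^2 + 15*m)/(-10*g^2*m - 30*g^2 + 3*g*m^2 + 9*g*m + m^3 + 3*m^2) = (-m^2 + 8*m - 15)/(2*g*m + 6*g - m^2 - 3*m)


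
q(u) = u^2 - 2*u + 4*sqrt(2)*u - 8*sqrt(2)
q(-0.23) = -12.10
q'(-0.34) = 2.98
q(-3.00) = -13.28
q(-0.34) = -12.44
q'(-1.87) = -0.08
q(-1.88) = -14.65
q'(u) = 2*u - 2 + 4*sqrt(2)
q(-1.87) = -14.66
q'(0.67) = 5.00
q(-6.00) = 2.75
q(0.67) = -8.41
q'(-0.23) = 3.20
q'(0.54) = 4.74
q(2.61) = 5.04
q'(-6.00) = -8.34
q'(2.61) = 8.88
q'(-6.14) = -8.62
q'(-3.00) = -2.34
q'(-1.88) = -0.10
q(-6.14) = 3.93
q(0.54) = -9.05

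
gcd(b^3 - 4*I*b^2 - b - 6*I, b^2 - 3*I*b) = b - 3*I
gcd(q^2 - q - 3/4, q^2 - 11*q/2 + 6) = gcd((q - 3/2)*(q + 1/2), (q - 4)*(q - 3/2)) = q - 3/2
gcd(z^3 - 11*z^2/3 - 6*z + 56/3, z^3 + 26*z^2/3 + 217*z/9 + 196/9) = z + 7/3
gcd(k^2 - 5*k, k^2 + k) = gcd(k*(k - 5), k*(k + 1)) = k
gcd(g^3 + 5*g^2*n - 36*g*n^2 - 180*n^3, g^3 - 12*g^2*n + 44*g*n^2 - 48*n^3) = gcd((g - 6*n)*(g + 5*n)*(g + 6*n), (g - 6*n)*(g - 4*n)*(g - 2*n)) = g - 6*n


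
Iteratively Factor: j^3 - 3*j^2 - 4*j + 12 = (j + 2)*(j^2 - 5*j + 6) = (j - 2)*(j + 2)*(j - 3)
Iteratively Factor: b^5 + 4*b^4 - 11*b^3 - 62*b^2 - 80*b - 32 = (b + 1)*(b^4 + 3*b^3 - 14*b^2 - 48*b - 32) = (b + 1)^2*(b^3 + 2*b^2 - 16*b - 32) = (b + 1)^2*(b + 2)*(b^2 - 16) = (b - 4)*(b + 1)^2*(b + 2)*(b + 4)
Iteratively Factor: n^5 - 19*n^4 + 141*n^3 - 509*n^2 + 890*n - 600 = (n - 3)*(n^4 - 16*n^3 + 93*n^2 - 230*n + 200) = (n - 3)*(n - 2)*(n^3 - 14*n^2 + 65*n - 100) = (n - 5)*(n - 3)*(n - 2)*(n^2 - 9*n + 20) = (n - 5)^2*(n - 3)*(n - 2)*(n - 4)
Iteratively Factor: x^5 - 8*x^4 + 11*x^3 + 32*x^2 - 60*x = (x - 5)*(x^4 - 3*x^3 - 4*x^2 + 12*x) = (x - 5)*(x + 2)*(x^3 - 5*x^2 + 6*x) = (x - 5)*(x - 3)*(x + 2)*(x^2 - 2*x) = x*(x - 5)*(x - 3)*(x + 2)*(x - 2)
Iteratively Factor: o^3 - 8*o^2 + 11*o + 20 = (o + 1)*(o^2 - 9*o + 20) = (o - 5)*(o + 1)*(o - 4)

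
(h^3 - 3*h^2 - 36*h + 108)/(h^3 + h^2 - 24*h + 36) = (h - 6)/(h - 2)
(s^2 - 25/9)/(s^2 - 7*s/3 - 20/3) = (s - 5/3)/(s - 4)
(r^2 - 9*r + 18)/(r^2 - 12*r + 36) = (r - 3)/(r - 6)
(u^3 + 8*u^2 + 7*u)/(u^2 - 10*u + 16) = u*(u^2 + 8*u + 7)/(u^2 - 10*u + 16)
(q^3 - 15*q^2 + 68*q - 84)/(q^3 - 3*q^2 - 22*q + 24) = (q^2 - 9*q + 14)/(q^2 + 3*q - 4)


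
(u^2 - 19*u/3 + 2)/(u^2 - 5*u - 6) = (u - 1/3)/(u + 1)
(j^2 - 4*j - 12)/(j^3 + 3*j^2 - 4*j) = (j^2 - 4*j - 12)/(j*(j^2 + 3*j - 4))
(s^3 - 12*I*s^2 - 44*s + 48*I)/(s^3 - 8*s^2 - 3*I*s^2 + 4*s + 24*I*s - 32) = (s^2 - 8*I*s - 12)/(s^2 + s*(-8 + I) - 8*I)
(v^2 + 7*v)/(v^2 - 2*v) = (v + 7)/(v - 2)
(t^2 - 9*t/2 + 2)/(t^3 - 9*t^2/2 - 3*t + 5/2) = (t - 4)/(t^2 - 4*t - 5)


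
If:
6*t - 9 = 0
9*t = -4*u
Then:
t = 3/2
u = -27/8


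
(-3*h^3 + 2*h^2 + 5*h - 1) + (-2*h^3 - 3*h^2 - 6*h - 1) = -5*h^3 - h^2 - h - 2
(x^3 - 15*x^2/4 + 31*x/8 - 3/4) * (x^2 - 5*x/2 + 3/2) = x^5 - 25*x^4/4 + 59*x^3/4 - 257*x^2/16 + 123*x/16 - 9/8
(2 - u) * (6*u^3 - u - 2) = -6*u^4 + 12*u^3 + u^2 - 4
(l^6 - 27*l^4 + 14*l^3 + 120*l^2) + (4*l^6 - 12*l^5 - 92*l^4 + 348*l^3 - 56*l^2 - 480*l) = 5*l^6 - 12*l^5 - 119*l^4 + 362*l^3 + 64*l^2 - 480*l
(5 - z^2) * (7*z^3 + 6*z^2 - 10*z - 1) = -7*z^5 - 6*z^4 + 45*z^3 + 31*z^2 - 50*z - 5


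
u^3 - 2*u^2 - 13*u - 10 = (u - 5)*(u + 1)*(u + 2)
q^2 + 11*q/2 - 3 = (q - 1/2)*(q + 6)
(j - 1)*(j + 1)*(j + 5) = j^3 + 5*j^2 - j - 5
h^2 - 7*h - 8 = (h - 8)*(h + 1)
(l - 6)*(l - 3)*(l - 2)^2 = l^4 - 13*l^3 + 58*l^2 - 108*l + 72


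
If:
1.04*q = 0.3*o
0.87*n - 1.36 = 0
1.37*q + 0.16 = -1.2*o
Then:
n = 1.56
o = -0.10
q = -0.03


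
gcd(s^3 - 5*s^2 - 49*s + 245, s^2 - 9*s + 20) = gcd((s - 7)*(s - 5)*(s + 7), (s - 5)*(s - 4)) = s - 5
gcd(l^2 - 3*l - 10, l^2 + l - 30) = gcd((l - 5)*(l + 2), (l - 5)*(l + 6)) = l - 5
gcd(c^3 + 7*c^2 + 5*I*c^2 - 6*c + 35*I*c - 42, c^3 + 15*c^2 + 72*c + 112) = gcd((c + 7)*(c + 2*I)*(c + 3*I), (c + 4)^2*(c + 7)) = c + 7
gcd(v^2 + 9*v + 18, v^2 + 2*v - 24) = v + 6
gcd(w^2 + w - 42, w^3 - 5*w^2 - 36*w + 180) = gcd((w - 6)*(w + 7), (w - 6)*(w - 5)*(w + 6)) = w - 6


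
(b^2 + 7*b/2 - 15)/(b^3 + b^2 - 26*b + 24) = (b - 5/2)/(b^2 - 5*b + 4)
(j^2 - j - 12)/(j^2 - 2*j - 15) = (j - 4)/(j - 5)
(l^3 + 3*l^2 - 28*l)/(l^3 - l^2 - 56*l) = (l - 4)/(l - 8)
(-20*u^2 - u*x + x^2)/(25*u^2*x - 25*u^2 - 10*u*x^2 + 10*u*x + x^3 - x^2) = (4*u + x)/(-5*u*x + 5*u + x^2 - x)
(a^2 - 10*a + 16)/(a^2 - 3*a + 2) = (a - 8)/(a - 1)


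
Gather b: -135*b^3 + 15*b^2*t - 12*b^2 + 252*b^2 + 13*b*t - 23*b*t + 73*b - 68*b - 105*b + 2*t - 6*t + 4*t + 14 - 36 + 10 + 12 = -135*b^3 + b^2*(15*t + 240) + b*(-10*t - 100)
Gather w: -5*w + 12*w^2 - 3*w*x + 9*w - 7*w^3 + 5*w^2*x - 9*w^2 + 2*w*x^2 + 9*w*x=-7*w^3 + w^2*(5*x + 3) + w*(2*x^2 + 6*x + 4)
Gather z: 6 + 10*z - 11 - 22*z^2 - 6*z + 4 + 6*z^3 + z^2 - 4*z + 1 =6*z^3 - 21*z^2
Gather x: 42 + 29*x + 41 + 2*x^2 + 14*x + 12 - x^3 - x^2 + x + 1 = -x^3 + x^2 + 44*x + 96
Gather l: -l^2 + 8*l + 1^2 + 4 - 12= -l^2 + 8*l - 7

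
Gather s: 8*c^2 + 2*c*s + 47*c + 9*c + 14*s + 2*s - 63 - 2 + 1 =8*c^2 + 56*c + s*(2*c + 16) - 64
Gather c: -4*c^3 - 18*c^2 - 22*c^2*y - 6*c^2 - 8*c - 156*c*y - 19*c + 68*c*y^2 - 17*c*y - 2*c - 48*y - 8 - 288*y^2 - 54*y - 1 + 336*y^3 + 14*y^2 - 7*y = -4*c^3 + c^2*(-22*y - 24) + c*(68*y^2 - 173*y - 29) + 336*y^3 - 274*y^2 - 109*y - 9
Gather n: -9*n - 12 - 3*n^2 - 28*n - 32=-3*n^2 - 37*n - 44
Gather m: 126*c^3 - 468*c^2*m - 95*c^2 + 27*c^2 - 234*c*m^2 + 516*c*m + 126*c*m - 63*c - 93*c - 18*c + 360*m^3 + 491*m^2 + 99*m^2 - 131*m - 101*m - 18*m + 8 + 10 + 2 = 126*c^3 - 68*c^2 - 174*c + 360*m^3 + m^2*(590 - 234*c) + m*(-468*c^2 + 642*c - 250) + 20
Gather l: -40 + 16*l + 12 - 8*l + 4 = 8*l - 24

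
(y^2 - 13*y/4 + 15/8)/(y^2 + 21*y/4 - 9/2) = (y - 5/2)/(y + 6)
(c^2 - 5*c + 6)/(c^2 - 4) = (c - 3)/(c + 2)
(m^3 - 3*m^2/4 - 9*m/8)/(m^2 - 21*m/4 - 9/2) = m*(2*m - 3)/(2*(m - 6))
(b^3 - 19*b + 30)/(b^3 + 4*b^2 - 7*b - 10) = (b - 3)/(b + 1)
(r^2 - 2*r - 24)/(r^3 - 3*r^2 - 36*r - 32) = (r - 6)/(r^2 - 7*r - 8)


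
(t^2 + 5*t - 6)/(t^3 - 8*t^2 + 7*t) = (t + 6)/(t*(t - 7))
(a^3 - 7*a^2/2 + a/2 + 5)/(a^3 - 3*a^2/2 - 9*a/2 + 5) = (a^2 - a - 2)/(a^2 + a - 2)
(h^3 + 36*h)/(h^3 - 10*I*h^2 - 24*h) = (h + 6*I)/(h - 4*I)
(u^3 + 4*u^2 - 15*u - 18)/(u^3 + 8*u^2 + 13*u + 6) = (u - 3)/(u + 1)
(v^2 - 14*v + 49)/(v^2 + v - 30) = (v^2 - 14*v + 49)/(v^2 + v - 30)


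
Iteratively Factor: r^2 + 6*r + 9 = (r + 3)*(r + 3)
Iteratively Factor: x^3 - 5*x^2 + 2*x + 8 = (x - 2)*(x^2 - 3*x - 4) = (x - 2)*(x + 1)*(x - 4)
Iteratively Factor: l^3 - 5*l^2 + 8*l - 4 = (l - 1)*(l^2 - 4*l + 4) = (l - 2)*(l - 1)*(l - 2)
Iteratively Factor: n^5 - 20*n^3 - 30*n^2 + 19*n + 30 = (n + 3)*(n^4 - 3*n^3 - 11*n^2 + 3*n + 10) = (n - 1)*(n + 3)*(n^3 - 2*n^2 - 13*n - 10) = (n - 1)*(n + 1)*(n + 3)*(n^2 - 3*n - 10) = (n - 5)*(n - 1)*(n + 1)*(n + 3)*(n + 2)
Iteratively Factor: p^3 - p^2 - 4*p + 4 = (p - 1)*(p^2 - 4) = (p - 2)*(p - 1)*(p + 2)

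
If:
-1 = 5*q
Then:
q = -1/5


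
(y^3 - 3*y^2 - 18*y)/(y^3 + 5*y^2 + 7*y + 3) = y*(y - 6)/(y^2 + 2*y + 1)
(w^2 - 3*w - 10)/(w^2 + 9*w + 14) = (w - 5)/(w + 7)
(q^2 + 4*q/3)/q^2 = (q + 4/3)/q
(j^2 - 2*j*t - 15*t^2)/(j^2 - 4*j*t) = (j^2 - 2*j*t - 15*t^2)/(j*(j - 4*t))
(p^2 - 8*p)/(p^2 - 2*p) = (p - 8)/(p - 2)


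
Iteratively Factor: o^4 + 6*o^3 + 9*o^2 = (o + 3)*(o^3 + 3*o^2) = (o + 3)^2*(o^2) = o*(o + 3)^2*(o)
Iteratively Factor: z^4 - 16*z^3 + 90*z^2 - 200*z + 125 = (z - 5)*(z^3 - 11*z^2 + 35*z - 25) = (z - 5)^2*(z^2 - 6*z + 5) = (z - 5)^2*(z - 1)*(z - 5)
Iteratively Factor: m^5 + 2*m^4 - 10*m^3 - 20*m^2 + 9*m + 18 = (m + 1)*(m^4 + m^3 - 11*m^2 - 9*m + 18) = (m - 3)*(m + 1)*(m^3 + 4*m^2 + m - 6) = (m - 3)*(m + 1)*(m + 2)*(m^2 + 2*m - 3) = (m - 3)*(m - 1)*(m + 1)*(m + 2)*(m + 3)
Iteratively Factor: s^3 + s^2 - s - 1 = (s + 1)*(s^2 - 1) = (s + 1)^2*(s - 1)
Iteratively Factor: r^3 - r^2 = (r)*(r^2 - r) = r^2*(r - 1)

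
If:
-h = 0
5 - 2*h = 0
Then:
No Solution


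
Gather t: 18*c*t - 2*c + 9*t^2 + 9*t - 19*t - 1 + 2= -2*c + 9*t^2 + t*(18*c - 10) + 1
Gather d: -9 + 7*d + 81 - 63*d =72 - 56*d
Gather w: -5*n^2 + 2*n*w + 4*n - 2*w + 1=-5*n^2 + 4*n + w*(2*n - 2) + 1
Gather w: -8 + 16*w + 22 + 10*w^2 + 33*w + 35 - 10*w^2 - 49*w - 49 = 0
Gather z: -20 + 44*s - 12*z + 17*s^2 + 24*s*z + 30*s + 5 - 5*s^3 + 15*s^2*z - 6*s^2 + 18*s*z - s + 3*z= -5*s^3 + 11*s^2 + 73*s + z*(15*s^2 + 42*s - 9) - 15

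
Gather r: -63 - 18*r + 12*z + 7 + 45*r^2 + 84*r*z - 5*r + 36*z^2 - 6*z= 45*r^2 + r*(84*z - 23) + 36*z^2 + 6*z - 56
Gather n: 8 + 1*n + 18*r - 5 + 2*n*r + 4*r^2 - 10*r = n*(2*r + 1) + 4*r^2 + 8*r + 3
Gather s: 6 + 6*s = 6*s + 6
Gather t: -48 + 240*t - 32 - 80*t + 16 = 160*t - 64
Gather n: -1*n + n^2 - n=n^2 - 2*n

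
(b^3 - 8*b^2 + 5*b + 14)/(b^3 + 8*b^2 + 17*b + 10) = (b^2 - 9*b + 14)/(b^2 + 7*b + 10)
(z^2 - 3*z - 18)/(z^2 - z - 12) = (z - 6)/(z - 4)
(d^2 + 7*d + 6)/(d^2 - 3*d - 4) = (d + 6)/(d - 4)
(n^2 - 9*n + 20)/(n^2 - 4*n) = (n - 5)/n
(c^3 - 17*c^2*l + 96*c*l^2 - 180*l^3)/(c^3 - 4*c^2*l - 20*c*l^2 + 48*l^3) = (c^2 - 11*c*l + 30*l^2)/(c^2 + 2*c*l - 8*l^2)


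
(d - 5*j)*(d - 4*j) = d^2 - 9*d*j + 20*j^2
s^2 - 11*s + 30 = (s - 6)*(s - 5)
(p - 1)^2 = p^2 - 2*p + 1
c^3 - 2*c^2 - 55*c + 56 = (c - 8)*(c - 1)*(c + 7)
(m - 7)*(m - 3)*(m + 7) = m^3 - 3*m^2 - 49*m + 147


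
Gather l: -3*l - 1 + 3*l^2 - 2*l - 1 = 3*l^2 - 5*l - 2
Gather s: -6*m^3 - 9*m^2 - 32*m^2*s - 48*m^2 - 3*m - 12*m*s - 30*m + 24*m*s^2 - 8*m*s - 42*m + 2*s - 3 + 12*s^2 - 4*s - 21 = -6*m^3 - 57*m^2 - 75*m + s^2*(24*m + 12) + s*(-32*m^2 - 20*m - 2) - 24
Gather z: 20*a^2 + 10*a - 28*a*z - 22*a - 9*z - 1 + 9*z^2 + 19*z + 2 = 20*a^2 - 12*a + 9*z^2 + z*(10 - 28*a) + 1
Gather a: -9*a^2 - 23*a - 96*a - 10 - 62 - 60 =-9*a^2 - 119*a - 132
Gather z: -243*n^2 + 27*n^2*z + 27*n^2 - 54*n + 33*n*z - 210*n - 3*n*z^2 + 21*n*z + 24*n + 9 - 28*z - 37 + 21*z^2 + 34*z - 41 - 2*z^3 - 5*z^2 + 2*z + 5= -216*n^2 - 240*n - 2*z^3 + z^2*(16 - 3*n) + z*(27*n^2 + 54*n + 8) - 64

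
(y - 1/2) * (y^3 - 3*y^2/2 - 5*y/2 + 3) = y^4 - 2*y^3 - 7*y^2/4 + 17*y/4 - 3/2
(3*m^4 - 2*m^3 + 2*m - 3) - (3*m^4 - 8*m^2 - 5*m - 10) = -2*m^3 + 8*m^2 + 7*m + 7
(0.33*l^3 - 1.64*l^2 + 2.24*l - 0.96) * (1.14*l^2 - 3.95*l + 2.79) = 0.3762*l^5 - 3.1731*l^4 + 9.9523*l^3 - 14.518*l^2 + 10.0416*l - 2.6784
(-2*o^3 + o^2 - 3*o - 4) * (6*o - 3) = -12*o^4 + 12*o^3 - 21*o^2 - 15*o + 12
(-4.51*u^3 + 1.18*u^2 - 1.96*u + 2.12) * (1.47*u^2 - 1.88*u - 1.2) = -6.6297*u^5 + 10.2134*u^4 + 0.3124*u^3 + 5.3852*u^2 - 1.6336*u - 2.544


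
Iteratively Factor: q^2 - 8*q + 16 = (q - 4)*(q - 4)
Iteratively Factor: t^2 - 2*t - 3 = (t - 3)*(t + 1)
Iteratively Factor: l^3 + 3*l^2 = (l)*(l^2 + 3*l) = l^2*(l + 3)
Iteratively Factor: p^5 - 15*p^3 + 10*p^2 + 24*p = (p + 1)*(p^4 - p^3 - 14*p^2 + 24*p) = (p - 2)*(p + 1)*(p^3 + p^2 - 12*p) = (p - 3)*(p - 2)*(p + 1)*(p^2 + 4*p) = p*(p - 3)*(p - 2)*(p + 1)*(p + 4)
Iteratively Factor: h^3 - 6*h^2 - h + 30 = (h - 3)*(h^2 - 3*h - 10) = (h - 5)*(h - 3)*(h + 2)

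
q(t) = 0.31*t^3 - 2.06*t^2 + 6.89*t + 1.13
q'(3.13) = 3.11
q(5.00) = 22.83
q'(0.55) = 4.91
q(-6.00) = -181.33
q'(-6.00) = 65.09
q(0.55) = 4.35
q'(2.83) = 2.68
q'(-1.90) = 18.08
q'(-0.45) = 8.93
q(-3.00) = -46.45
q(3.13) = 12.02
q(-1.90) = -21.52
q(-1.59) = -16.28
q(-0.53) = -3.15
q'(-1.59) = 15.79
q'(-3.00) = 27.62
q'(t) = 0.93*t^2 - 4.12*t + 6.89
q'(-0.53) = 9.33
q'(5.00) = 9.54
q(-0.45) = -2.42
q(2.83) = 11.16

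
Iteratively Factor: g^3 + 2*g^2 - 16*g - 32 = (g - 4)*(g^2 + 6*g + 8) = (g - 4)*(g + 4)*(g + 2)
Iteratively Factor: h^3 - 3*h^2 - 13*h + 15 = (h - 1)*(h^2 - 2*h - 15) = (h - 1)*(h + 3)*(h - 5)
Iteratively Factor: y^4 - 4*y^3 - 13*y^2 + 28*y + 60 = (y - 3)*(y^3 - y^2 - 16*y - 20) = (y - 5)*(y - 3)*(y^2 + 4*y + 4) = (y - 5)*(y - 3)*(y + 2)*(y + 2)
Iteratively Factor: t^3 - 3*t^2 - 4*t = (t - 4)*(t^2 + t) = (t - 4)*(t + 1)*(t)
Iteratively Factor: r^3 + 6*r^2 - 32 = (r + 4)*(r^2 + 2*r - 8) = (r - 2)*(r + 4)*(r + 4)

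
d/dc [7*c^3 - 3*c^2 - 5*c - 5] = 21*c^2 - 6*c - 5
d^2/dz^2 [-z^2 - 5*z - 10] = -2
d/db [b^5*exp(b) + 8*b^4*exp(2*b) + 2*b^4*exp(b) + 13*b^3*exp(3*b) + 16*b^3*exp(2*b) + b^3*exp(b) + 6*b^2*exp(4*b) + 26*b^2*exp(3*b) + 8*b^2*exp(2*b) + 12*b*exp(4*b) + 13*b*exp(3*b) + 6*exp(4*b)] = (b^5 + 16*b^4*exp(b) + 7*b^4 + 39*b^3*exp(2*b) + 64*b^3*exp(b) + 9*b^3 + 24*b^2*exp(3*b) + 117*b^2*exp(2*b) + 64*b^2*exp(b) + 3*b^2 + 60*b*exp(3*b) + 91*b*exp(2*b) + 16*b*exp(b) + 36*exp(3*b) + 13*exp(2*b))*exp(b)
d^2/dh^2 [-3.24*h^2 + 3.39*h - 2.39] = -6.48000000000000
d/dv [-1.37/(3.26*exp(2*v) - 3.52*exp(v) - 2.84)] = (8.9324*exp(v) - 4.8224)*exp(v)/(-3.26*exp(2*v) + 3.52*exp(v) + 2.84)^2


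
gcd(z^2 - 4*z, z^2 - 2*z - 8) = z - 4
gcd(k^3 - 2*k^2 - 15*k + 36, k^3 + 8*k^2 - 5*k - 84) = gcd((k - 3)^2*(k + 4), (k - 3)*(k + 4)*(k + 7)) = k^2 + k - 12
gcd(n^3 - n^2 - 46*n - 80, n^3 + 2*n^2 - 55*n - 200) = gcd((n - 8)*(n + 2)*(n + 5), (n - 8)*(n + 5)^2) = n^2 - 3*n - 40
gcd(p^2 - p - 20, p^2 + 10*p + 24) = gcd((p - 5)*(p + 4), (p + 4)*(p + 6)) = p + 4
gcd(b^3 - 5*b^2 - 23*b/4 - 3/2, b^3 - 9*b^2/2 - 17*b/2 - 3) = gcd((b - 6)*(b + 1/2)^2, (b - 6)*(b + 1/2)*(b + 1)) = b^2 - 11*b/2 - 3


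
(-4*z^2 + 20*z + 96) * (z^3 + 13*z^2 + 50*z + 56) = -4*z^5 - 32*z^4 + 156*z^3 + 2024*z^2 + 5920*z + 5376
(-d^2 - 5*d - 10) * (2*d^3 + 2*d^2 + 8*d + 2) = -2*d^5 - 12*d^4 - 38*d^3 - 62*d^2 - 90*d - 20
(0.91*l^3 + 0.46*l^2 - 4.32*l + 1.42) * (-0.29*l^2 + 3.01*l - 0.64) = -0.2639*l^5 + 2.6057*l^4 + 2.055*l^3 - 13.7094*l^2 + 7.039*l - 0.9088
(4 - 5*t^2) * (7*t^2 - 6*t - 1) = -35*t^4 + 30*t^3 + 33*t^2 - 24*t - 4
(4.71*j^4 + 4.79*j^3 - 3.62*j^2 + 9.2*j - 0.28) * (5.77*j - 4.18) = 27.1767*j^5 + 7.9505*j^4 - 40.9096*j^3 + 68.2156*j^2 - 40.0716*j + 1.1704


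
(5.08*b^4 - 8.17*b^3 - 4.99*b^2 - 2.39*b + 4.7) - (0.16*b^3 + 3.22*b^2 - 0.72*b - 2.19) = 5.08*b^4 - 8.33*b^3 - 8.21*b^2 - 1.67*b + 6.89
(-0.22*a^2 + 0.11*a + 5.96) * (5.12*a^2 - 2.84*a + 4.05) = -1.1264*a^4 + 1.188*a^3 + 29.3118*a^2 - 16.4809*a + 24.138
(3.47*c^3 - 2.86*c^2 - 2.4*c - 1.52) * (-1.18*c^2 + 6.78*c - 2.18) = -4.0946*c^5 + 26.9014*c^4 - 24.1234*c^3 - 8.2436*c^2 - 5.0736*c + 3.3136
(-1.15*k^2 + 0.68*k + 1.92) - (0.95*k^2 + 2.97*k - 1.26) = -2.1*k^2 - 2.29*k + 3.18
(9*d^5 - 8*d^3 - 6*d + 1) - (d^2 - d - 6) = 9*d^5 - 8*d^3 - d^2 - 5*d + 7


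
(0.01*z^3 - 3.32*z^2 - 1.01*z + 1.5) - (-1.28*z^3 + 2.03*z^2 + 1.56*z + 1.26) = 1.29*z^3 - 5.35*z^2 - 2.57*z + 0.24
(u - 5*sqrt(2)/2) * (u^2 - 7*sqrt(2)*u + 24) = u^3 - 19*sqrt(2)*u^2/2 + 59*u - 60*sqrt(2)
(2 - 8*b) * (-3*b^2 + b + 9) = 24*b^3 - 14*b^2 - 70*b + 18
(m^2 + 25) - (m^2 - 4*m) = 4*m + 25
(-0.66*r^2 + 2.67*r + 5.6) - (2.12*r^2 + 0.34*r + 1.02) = -2.78*r^2 + 2.33*r + 4.58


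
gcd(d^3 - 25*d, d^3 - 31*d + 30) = d - 5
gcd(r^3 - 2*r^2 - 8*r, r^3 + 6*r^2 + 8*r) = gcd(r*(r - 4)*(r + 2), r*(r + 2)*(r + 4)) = r^2 + 2*r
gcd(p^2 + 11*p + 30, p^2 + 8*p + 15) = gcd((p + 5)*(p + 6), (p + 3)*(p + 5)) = p + 5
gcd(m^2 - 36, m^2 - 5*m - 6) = m - 6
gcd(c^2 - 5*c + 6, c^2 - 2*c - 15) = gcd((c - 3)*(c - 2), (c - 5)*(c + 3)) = 1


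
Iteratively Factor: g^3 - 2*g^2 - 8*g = (g + 2)*(g^2 - 4*g) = g*(g + 2)*(g - 4)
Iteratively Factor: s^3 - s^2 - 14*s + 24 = (s + 4)*(s^2 - 5*s + 6) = (s - 2)*(s + 4)*(s - 3)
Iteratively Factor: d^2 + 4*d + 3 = (d + 3)*(d + 1)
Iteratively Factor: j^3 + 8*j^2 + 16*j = (j + 4)*(j^2 + 4*j) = j*(j + 4)*(j + 4)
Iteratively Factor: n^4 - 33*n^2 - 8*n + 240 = (n + 4)*(n^3 - 4*n^2 - 17*n + 60) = (n + 4)^2*(n^2 - 8*n + 15) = (n - 3)*(n + 4)^2*(n - 5)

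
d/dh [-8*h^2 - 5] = -16*h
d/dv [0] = 0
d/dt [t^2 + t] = 2*t + 1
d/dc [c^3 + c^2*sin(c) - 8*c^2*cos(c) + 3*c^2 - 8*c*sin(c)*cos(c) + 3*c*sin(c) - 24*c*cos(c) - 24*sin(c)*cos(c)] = 8*c^2*sin(c) + c^2*cos(c) + 3*c^2 + 26*c*sin(c) - 13*c*cos(c) - 8*c*cos(2*c) + 6*c + 3*sin(c) - 4*sin(2*c) - 24*cos(c) - 24*cos(2*c)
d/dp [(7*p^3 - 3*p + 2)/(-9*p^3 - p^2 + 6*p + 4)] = (-7*p^4 + 30*p^3 + 135*p^2 + 4*p - 24)/(81*p^6 + 18*p^5 - 107*p^4 - 84*p^3 + 28*p^2 + 48*p + 16)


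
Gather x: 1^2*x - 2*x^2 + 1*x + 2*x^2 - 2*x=0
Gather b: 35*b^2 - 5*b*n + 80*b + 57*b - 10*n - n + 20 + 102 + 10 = 35*b^2 + b*(137 - 5*n) - 11*n + 132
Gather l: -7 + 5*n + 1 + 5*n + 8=10*n + 2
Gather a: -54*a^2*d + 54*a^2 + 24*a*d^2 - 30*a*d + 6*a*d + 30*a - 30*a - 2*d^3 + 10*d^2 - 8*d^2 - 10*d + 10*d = a^2*(54 - 54*d) + a*(24*d^2 - 24*d) - 2*d^3 + 2*d^2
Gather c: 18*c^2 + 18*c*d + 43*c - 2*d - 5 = 18*c^2 + c*(18*d + 43) - 2*d - 5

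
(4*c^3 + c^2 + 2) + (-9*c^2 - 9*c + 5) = 4*c^3 - 8*c^2 - 9*c + 7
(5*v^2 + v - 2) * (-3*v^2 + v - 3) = -15*v^4 + 2*v^3 - 8*v^2 - 5*v + 6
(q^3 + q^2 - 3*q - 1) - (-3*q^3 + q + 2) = 4*q^3 + q^2 - 4*q - 3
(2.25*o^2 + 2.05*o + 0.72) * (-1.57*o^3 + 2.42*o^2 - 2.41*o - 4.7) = -3.5325*o^5 + 2.2265*o^4 - 1.5919*o^3 - 13.7731*o^2 - 11.3702*o - 3.384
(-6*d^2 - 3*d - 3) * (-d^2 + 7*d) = 6*d^4 - 39*d^3 - 18*d^2 - 21*d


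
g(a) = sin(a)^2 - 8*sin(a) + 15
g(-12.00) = 11.00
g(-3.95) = 9.74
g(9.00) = 11.87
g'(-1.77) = 1.97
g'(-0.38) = -8.12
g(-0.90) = 21.88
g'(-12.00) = -5.85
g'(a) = 2*sin(a)*cos(a) - 8*cos(a)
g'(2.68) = 6.37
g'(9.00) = 6.54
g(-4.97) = 8.20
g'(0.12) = -7.70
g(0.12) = 14.06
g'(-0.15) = -8.21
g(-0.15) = 16.22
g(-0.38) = 18.10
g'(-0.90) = -5.95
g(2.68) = 11.64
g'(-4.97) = -1.55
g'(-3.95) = 4.53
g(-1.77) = 23.80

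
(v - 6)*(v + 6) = v^2 - 36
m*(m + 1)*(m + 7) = m^3 + 8*m^2 + 7*m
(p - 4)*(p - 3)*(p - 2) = p^3 - 9*p^2 + 26*p - 24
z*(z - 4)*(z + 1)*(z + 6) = z^4 + 3*z^3 - 22*z^2 - 24*z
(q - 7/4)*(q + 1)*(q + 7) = q^3 + 25*q^2/4 - 7*q - 49/4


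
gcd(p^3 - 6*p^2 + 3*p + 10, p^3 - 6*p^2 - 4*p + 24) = p - 2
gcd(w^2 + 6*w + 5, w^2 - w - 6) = 1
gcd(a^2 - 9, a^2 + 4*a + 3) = a + 3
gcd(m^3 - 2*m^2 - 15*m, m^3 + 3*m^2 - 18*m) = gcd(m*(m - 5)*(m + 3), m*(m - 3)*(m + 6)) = m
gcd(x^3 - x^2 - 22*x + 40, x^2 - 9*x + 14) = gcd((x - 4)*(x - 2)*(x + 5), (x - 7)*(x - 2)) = x - 2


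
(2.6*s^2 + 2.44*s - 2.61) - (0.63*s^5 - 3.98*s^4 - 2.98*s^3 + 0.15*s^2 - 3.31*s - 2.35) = -0.63*s^5 + 3.98*s^4 + 2.98*s^3 + 2.45*s^2 + 5.75*s - 0.26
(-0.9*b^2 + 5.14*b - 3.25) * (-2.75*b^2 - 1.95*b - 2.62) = 2.475*b^4 - 12.38*b^3 + 1.2725*b^2 - 7.1293*b + 8.515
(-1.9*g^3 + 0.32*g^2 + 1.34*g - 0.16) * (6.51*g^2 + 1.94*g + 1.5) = -12.369*g^5 - 1.6028*g^4 + 6.4942*g^3 + 2.038*g^2 + 1.6996*g - 0.24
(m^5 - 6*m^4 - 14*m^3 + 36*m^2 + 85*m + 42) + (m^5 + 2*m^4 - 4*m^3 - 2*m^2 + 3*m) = 2*m^5 - 4*m^4 - 18*m^3 + 34*m^2 + 88*m + 42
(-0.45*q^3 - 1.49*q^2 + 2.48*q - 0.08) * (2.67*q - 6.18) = -1.2015*q^4 - 1.1973*q^3 + 15.8298*q^2 - 15.54*q + 0.4944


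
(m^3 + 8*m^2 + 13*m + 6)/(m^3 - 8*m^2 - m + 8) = (m^2 + 7*m + 6)/(m^2 - 9*m + 8)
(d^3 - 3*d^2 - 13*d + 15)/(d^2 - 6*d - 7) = (-d^3 + 3*d^2 + 13*d - 15)/(-d^2 + 6*d + 7)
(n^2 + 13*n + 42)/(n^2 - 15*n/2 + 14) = 2*(n^2 + 13*n + 42)/(2*n^2 - 15*n + 28)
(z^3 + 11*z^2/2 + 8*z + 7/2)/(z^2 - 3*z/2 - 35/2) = (z^2 + 2*z + 1)/(z - 5)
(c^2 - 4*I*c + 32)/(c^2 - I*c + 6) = (c^2 - 4*I*c + 32)/(c^2 - I*c + 6)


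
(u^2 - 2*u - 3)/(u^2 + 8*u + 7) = (u - 3)/(u + 7)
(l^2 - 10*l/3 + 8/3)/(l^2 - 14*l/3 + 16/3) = (3*l - 4)/(3*l - 8)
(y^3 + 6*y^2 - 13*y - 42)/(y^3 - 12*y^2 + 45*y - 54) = (y^2 + 9*y + 14)/(y^2 - 9*y + 18)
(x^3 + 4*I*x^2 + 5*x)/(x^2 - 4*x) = (x^2 + 4*I*x + 5)/(x - 4)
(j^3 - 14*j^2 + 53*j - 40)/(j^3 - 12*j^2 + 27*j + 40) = (j - 1)/(j + 1)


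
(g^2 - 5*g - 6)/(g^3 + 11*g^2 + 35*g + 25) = (g - 6)/(g^2 + 10*g + 25)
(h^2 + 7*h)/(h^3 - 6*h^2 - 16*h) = (h + 7)/(h^2 - 6*h - 16)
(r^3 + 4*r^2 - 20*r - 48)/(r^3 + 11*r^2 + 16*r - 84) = (r^2 - 2*r - 8)/(r^2 + 5*r - 14)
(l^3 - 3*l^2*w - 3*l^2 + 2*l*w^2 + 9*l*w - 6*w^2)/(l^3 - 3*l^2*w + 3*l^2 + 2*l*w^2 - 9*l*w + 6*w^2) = (l - 3)/(l + 3)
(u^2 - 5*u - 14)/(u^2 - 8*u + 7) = (u + 2)/(u - 1)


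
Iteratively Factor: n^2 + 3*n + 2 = (n + 2)*(n + 1)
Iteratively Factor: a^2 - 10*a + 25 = (a - 5)*(a - 5)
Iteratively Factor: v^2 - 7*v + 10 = (v - 5)*(v - 2)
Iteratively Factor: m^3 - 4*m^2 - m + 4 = (m - 1)*(m^2 - 3*m - 4) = (m - 4)*(m - 1)*(m + 1)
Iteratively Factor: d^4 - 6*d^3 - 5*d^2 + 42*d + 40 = (d - 5)*(d^3 - d^2 - 10*d - 8) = (d - 5)*(d - 4)*(d^2 + 3*d + 2) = (d - 5)*(d - 4)*(d + 1)*(d + 2)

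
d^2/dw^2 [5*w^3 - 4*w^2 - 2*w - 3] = 30*w - 8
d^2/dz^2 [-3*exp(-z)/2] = -3*exp(-z)/2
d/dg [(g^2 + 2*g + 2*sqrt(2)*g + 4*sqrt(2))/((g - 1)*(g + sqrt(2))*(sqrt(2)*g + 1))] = (-sqrt(2)*g^4 - 8*g^3 - 4*sqrt(2)*g^3 - 29*g^2 - 3*sqrt(2)*g^2 - 26*sqrt(2)*g + 16*g - 12 + 10*sqrt(2))/(2*g^6 - 4*g^5 + 6*sqrt(2)*g^5 - 12*sqrt(2)*g^4 + 15*g^4 - 26*g^3 + 12*sqrt(2)*g^3 - 12*sqrt(2)*g^2 + 15*g^2 - 4*g + 6*sqrt(2)*g + 2)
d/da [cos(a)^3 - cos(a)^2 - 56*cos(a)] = (-3*cos(a)^2 + 2*cos(a) + 56)*sin(a)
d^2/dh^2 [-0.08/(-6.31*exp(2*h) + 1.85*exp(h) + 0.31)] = ((0.148 - 2.0192*exp(h))*(-6.31*exp(2*h) + 1.85*exp(h) + 0.31) - 0.08*(12.62*exp(h) - 1.85)*(25.24*exp(h) - 3.7)*exp(h))*exp(h)/(-6.31*exp(2*h) + 1.85*exp(h) + 0.31)^3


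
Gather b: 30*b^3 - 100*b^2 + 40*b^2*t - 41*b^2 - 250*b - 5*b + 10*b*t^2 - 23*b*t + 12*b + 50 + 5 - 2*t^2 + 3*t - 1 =30*b^3 + b^2*(40*t - 141) + b*(10*t^2 - 23*t - 243) - 2*t^2 + 3*t + 54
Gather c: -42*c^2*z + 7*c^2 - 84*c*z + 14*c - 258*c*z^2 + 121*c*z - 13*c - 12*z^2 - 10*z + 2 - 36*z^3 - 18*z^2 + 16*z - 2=c^2*(7 - 42*z) + c*(-258*z^2 + 37*z + 1) - 36*z^3 - 30*z^2 + 6*z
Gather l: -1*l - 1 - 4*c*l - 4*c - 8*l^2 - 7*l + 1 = -4*c - 8*l^2 + l*(-4*c - 8)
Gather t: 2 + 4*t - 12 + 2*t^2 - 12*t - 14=2*t^2 - 8*t - 24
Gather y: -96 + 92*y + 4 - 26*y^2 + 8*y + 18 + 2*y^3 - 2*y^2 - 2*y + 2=2*y^3 - 28*y^2 + 98*y - 72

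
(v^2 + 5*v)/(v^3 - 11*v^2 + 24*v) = (v + 5)/(v^2 - 11*v + 24)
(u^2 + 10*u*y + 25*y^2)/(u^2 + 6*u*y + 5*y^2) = (u + 5*y)/(u + y)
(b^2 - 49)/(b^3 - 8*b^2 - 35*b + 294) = (b + 7)/(b^2 - b - 42)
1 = 1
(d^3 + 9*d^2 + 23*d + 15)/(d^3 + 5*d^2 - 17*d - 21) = (d^2 + 8*d + 15)/(d^2 + 4*d - 21)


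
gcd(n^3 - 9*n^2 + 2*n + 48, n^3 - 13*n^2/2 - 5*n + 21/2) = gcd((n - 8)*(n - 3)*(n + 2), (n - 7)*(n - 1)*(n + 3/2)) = 1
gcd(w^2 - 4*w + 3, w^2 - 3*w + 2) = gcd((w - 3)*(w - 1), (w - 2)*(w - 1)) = w - 1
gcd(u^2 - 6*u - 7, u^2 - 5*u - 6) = u + 1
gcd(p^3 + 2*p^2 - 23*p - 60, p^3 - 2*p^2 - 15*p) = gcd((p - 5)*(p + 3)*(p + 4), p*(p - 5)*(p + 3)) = p^2 - 2*p - 15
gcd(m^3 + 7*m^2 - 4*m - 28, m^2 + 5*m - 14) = m^2 + 5*m - 14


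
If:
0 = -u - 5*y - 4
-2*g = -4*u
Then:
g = -10*y - 8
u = -5*y - 4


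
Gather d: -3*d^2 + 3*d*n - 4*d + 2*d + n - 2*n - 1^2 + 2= -3*d^2 + d*(3*n - 2) - n + 1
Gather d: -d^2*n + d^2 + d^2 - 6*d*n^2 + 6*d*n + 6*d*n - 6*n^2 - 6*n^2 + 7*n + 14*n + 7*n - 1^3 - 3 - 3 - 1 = d^2*(2 - n) + d*(-6*n^2 + 12*n) - 12*n^2 + 28*n - 8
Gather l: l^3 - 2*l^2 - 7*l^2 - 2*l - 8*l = l^3 - 9*l^2 - 10*l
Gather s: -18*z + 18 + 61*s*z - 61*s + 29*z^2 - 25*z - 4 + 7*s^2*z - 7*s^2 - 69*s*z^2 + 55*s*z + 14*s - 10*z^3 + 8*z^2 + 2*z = s^2*(7*z - 7) + s*(-69*z^2 + 116*z - 47) - 10*z^3 + 37*z^2 - 41*z + 14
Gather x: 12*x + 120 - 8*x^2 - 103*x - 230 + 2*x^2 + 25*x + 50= -6*x^2 - 66*x - 60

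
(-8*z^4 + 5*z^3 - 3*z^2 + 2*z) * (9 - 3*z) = 24*z^5 - 87*z^4 + 54*z^3 - 33*z^2 + 18*z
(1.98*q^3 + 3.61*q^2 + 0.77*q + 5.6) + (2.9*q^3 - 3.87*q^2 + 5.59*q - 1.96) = 4.88*q^3 - 0.26*q^2 + 6.36*q + 3.64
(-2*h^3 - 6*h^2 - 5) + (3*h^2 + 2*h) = -2*h^3 - 3*h^2 + 2*h - 5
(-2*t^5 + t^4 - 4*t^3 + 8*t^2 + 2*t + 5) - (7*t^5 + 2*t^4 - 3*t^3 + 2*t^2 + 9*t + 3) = -9*t^5 - t^4 - t^3 + 6*t^2 - 7*t + 2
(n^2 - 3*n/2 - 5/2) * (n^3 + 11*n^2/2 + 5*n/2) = n^5 + 4*n^4 - 33*n^3/4 - 35*n^2/2 - 25*n/4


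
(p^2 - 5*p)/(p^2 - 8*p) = (p - 5)/(p - 8)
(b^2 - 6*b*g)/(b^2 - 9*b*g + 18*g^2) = b/(b - 3*g)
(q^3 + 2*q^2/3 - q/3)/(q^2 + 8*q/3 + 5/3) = q*(3*q - 1)/(3*q + 5)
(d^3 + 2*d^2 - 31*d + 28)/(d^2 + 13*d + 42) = (d^2 - 5*d + 4)/(d + 6)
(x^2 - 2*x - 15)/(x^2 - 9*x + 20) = (x + 3)/(x - 4)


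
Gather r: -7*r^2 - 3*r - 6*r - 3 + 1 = -7*r^2 - 9*r - 2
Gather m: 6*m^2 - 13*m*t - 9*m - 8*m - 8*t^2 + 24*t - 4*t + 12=6*m^2 + m*(-13*t - 17) - 8*t^2 + 20*t + 12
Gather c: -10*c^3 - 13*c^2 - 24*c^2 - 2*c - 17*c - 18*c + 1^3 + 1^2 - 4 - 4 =-10*c^3 - 37*c^2 - 37*c - 6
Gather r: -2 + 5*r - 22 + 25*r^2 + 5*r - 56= 25*r^2 + 10*r - 80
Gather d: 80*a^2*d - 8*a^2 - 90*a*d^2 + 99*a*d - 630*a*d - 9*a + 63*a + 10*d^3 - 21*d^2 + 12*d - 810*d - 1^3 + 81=-8*a^2 + 54*a + 10*d^3 + d^2*(-90*a - 21) + d*(80*a^2 - 531*a - 798) + 80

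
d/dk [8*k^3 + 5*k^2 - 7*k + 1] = 24*k^2 + 10*k - 7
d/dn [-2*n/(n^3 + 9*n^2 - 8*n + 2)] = 2*(2*n^3 + 9*n^2 - 2)/(n^6 + 18*n^5 + 65*n^4 - 140*n^3 + 100*n^2 - 32*n + 4)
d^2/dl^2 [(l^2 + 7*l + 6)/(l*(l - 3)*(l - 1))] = 2*(l^6 + 21*l^5 - 57*l^4 - 89*l^3 + 342*l^2 - 216*l + 54)/(l^3*(l^6 - 12*l^5 + 57*l^4 - 136*l^3 + 171*l^2 - 108*l + 27))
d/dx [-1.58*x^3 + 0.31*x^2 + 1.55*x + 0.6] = -4.74*x^2 + 0.62*x + 1.55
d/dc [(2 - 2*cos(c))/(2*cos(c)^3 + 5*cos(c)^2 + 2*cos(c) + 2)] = 8*(-4*cos(c)^3 + cos(c)^2 + 10*cos(c) + 4)*sin(c)/(7*cos(c) + 5*cos(2*c) + cos(3*c) + 9)^2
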